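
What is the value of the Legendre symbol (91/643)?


p = 643 is prime, so compute (91/643) with the reciprocity algorithm (Jacobi-symbol steps: pull out 2s via (2/n), flip via reciprocity, reduce):
  reciprocity: (91/643) -> -(643/91)
  reduce: (6/91)
  pull out 2: (2/91) = -1  (since 91 mod 8 = 3)
  reciprocity: (3/91) -> -(91/3)
  reduce: (1/3)
  (1/3) = 1
Product of signs = -1
(91/643) = -1

-1


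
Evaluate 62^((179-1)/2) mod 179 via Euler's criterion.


p = 179 is prime and the exponent is (p-1)/2 = 89, so by Euler's criterion 62^89 = (62/179) = +1 or -1 mod 179.
Compute by square-and-multiply:
  89 = 64 + 16 + 8 + 1 (binary 1011001)
  Repeated squaring mod 179: 62^1 = 62, 62^2 = 85, 62^4 = 65, 62^8 = 108, 62^16 = 29, 62^32 = 125, 62^64 = 52
  62^89 = 62^64 * 62^16 * 62^8 * 62^1 = 52 * 29 * 108 * 62 mod 179
    52 * 29 = 1508 = 76 mod 179
    76 * 108 = 8208 = 153 mod 179
    153 * 62 = 9486 = 178 mod 179
  62^89 = 178 mod 179
Result 178 = p - 1 = -1 mod 179: 62 is a quadratic non-residue mod 179. As a residue in [0, p-1] the value is 178.
62^89 mod 179 = 178

178


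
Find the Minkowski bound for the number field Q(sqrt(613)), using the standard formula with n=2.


d = 613, d mod 4 = 1, so disc(K) = d = 613; |disc(K)| = 613
Real quadratic field, so n = 2, s = r2 = 0, r1 = 2
M = (n!/n^n) * (4/pi)^s * sqrt(|disc(K)|) = (2!/2^2) * (4/pi)^0 * sqrt(613)
= 0.5 * 1.000000 * 24.758837
= 12.3794

12.3794


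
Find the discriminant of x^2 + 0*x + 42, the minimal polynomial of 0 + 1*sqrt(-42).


The element 0 + 1*sqrt(-42) has minimal polynomial:
x^2 + 0*x + 42
Discriminant = (0)^2 - 4*(42)
= 0 - 168
= -168

-168


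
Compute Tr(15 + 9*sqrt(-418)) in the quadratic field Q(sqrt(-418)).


Tr(a + b*sqrt(d)) = (a + b*sqrt(d)) + (a - b*sqrt(d)) = 2a
= 2 * (15)
= 30

30


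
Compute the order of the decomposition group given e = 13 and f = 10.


|D_P| = e * f
= 13 * 10
= 130

130


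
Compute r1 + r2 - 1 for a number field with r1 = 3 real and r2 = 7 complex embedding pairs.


By Dirichlet's unit theorem:
rank = r1 + r2 - 1
= 3 + 7 - 1
= 9

9


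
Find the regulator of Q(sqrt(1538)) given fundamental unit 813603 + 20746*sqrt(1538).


epsilon = 813603 + 20746*sqrt(1538)
= 1.6272e+06
R = ln(1.6272e+06)
= 14.3024

14.3024


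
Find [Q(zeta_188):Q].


The degree equals Euler's totient phi(188).
188 = 2^2 * 47
phi(188) = 92

92


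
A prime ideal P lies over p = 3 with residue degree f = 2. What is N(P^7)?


N(P^a) = p^(a*f)
= 3^(7*2)
= 3^14
= 4782969

4782969


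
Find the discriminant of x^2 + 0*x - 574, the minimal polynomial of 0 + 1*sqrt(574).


The element 0 + 1*sqrt(574) has minimal polynomial:
x^2 + 0*x - 574
Discriminant = (0)^2 - 4*(-574)
= 0 + 2296
= 2296

2296


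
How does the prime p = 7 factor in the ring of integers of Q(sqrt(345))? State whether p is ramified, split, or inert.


K = Q(sqrt(345)). Since d mod 4 = 1, disc(K) = 345.
Check p | disc: 345 mod 7 = 2.
p does not divide disc. Compute Legendre symbol (d/p):
2^((7-1)/2) mod 7 = 1
(d/p) = 1, so p splits: (p) = P*P' with e=1, f=1, g=2.
Therefore p is split.

split


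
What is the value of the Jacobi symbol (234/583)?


Compute (234/583) via quadratic reciprocity:
  pull out 2: (2/583) = +1  (since 583 mod 8 = 7)
  reciprocity: (117/583) -> +(583/117)
  reduce: (115/117)
  reciprocity: (115/117) -> +(117/115)
  reduce: (2/115)
  pull out 2: (2/115) = -1  (since 115 mod 8 = 3)
  (1/115) = 1
Product of signs = -1

-1


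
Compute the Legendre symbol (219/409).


p = 409 is prime, so compute (219/409) with the reciprocity algorithm (Jacobi-symbol steps: pull out 2s via (2/n), flip via reciprocity, reduce):
  reciprocity: (219/409) -> +(409/219)
  reduce: (190/219)
  pull out 2: (2/219) = -1  (since 219 mod 8 = 3)
  reciprocity: (95/219) -> -(219/95)
  reduce: (29/95)
  reciprocity: (29/95) -> +(95/29)
  reduce: (8/29)
  pull out 2: (2/29) = -1  (since 29 mod 8 = 5)
  pull out 2: (2/29) = -1  (since 29 mod 8 = 5)
  pull out 2: (2/29) = -1  (since 29 mod 8 = 5)
  (1/29) = 1
Product of signs = -1
(219/409) = -1

-1


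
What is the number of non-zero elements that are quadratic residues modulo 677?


For prime p, the number of non-zero quadratic residues is (p-1)/2.
= (677-1)/2
= 338

338


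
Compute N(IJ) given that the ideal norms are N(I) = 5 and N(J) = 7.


N(IJ) = N(I) * N(J)
= 5 * 7
= 35

35


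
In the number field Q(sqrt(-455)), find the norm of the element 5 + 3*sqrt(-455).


N(a + b*sqrt(d)) = a^2 - d*b^2
= (5)^2 - (-455)*(3)^2
= 25 + 4095
= 4120

4120


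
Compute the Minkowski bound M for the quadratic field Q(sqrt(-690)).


d = -690, d mod 4 = 2, so disc(K) = 4d = -2760; |disc(K)| = 2760
Imaginary quadratic field, so n = 2, s = r2 = 1, r1 = 0
M = (n!/n^n) * (4/pi)^s * sqrt(|disc(K)|) = (2!/2^2) * (4/pi)^1 * sqrt(2760)
= 0.5 * 1.273240 * 52.535702
= 33.4453

33.4453


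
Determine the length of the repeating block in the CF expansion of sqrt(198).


Run the CF algorithm for sqrt(198).
a_0 = floor(sqrt(198)) = 14; set m_0=0, q_0=1.
Recurrence: m' = q*a - m,  q' = (d - m'^2)/q,  a' = floor((a_0 + m')/q').
  step 1: m=14, q=2, a=14
  step 2: m=14, q=1, a=28
a_2 = 2*a_0 = 28, so the period closes here.
sqrt(198) = [14; 14, 28]
Period length = 2

2


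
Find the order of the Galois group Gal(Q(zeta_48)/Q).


|Gal(Q(zeta_48)/Q)| = phi(48)
= 16

16


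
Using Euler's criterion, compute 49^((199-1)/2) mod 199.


p = 199 is prime and the exponent is (p-1)/2 = 99, so by Euler's criterion 49^99 = (49/199) = +1 or -1 mod 199.
Compute by square-and-multiply:
  99 = 64 + 32 + 2 + 1 (binary 1100011)
  Repeated squaring mod 199: 49^1 = 49, 49^2 = 13, 49^4 = 169, 49^8 = 104, 49^16 = 70, 49^32 = 124, 49^64 = 53
  49^99 = 49^64 * 49^32 * 49^2 * 49^1 = 53 * 124 * 13 * 49 mod 199
    53 * 124 = 6572 = 5 mod 199
    5 * 13 = 65 = 65 mod 199
    65 * 49 = 3185 = 1 mod 199
  49^99 = 1 mod 199
Result 1: 49 is a quadratic residue mod 199.
49^99 mod 199 = 1

1


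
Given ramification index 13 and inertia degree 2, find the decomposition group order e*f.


|D_P| = e * f
= 13 * 2
= 26

26


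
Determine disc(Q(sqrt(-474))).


For K = Q(sqrt(d)) with d squarefree: disc(K) = d if d = 1 mod 4, and disc(K) = 4d if d = 2 or 3 mod 4.
Here d = -474, and d mod 4 = 2.
d = 2 mod 4, not 1 (O_K = Z[sqrt(d)]), so disc(K) = 4d = 4 * (-474) = -1896

-1896


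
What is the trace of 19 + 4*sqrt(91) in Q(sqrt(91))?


Tr(a + b*sqrt(d)) = (a + b*sqrt(d)) + (a - b*sqrt(d)) = 2a
= 2 * (19)
= 38

38


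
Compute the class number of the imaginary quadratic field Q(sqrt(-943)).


K = Q(sqrt(-943)). d mod 4 = 1, so D = disc(K) = d = -943
h(K) equals the number of primitive reduced positive-definite forms (a, b, c) = a*x^2 + b*x*y + c*y^2 with b^2 - 4ac = D,
where reduced means |b| <= a <= c, with b >= 0 whenever |b| = a or a = c, and primitive means gcd(a, b, c) = 1.
Reduced forces 3a^2 <= |D| = 943, so 1 <= a <= 17; b must have the parity of D, and c = (b^2 - D)/(4a) must be an integer >= a.
Enumerate a = 1..17, b in [-a, a]:
  a=1: (1, 1, 236)  [1]
  a=2: (2, -1, 118), (2, 1, 118)  [2]
  a=3: none
  a=4: (4, -1, 59), (4, 1, 59)  [2]
  a=5..6: none
  a=7: (7, -3, 34), (7, 3, 34)  [2]
  a=8: (8, -7, 31), (8, 7, 31)  [2]
  a=9..10: none
  a=11: (11, -5, 22), (11, 5, 22)  [2]
  a=12..13: none
  a=14: (14, -11, 19), (14, -3, 17), (14, 3, 17), (14, 11, 19)  [4]
  a=15: none
  a=16: (16, 9, 16)  [1]
  a=17: none
Total reduced forms: 1 + 2 + 2 + 2 + 2 + 2 + 4 + 1 = 16
h = 16

16


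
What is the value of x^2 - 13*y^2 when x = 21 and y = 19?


x^2 - d*y^2
= 21^2 - 13*19^2
= 441 - 4693
= -4252

-4252


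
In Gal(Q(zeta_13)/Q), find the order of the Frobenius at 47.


The Frobenius at p in Gal(Q(zeta_n)/Q) = (Z/nZ)* is the class of p, so its order is ord_13(47), the smallest k >= 1 with 47^k = 1 mod 13.
n = 13 = 13, phi(13) = 12; the order divides phi(n).
Divisors of 12: 1, 2, 3, 4, 6, 12
Repeated squaring mod 13: 47^1 = 8, 47^2 = 12, 47^4 = 1, 47^8 = 1
Test divisors in increasing order:
  k=1: 47^1 = 8 mod 13
  k=2: 47^2 = 12 mod 13
  k=3: 47^3 = 12 * 8 = 5 mod 13
  k=4: 47^4 = 1 mod 13  <- first divisor giving 1
Order = 4

4


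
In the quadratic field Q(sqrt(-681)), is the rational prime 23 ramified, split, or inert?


K = Q(sqrt(-681)). Since d mod 4 = 3, disc(K) = -2724.
Check p | disc: -2724 mod 23 = 13.
p does not divide disc. Compute Legendre symbol (d/p):
9^((23-1)/2) mod 23 = 1
(d/p) = 1, so p splits: (p) = P*P' with e=1, f=1, g=2.
Therefore p is split.

split


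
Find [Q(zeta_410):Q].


The degree equals Euler's totient phi(410).
410 = 2 * 5 * 41
phi(410) = 160

160


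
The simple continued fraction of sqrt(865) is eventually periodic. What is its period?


Run the CF algorithm for sqrt(865).
a_0 = floor(sqrt(865)) = 29; set m_0=0, q_0=1.
Recurrence: m' = q*a - m,  q' = (d - m'^2)/q,  a' = floor((a_0 + m')/q').
  step 1: m=29, q=24, a=2
  step 2: m=19, q=21, a=2
  step 3: m=23, q=16, a=3
  step 4: m=25, q=15, a=3
  step 5: m=20, q=31, a=1
  step 6: m=11, q=24, a=1
  step 7: m=13, q=29, a=1
  step 8: m=16, q=21, a=2
  step 9: m=26, q=9, a=6
  step 10: m=28, q=9, a=6
  step 11: m=26, q=21, a=2
  step 12: m=16, q=29, a=1
  step 13: m=13, q=24, a=1
  step 14: m=11, q=31, a=1
  step 15: m=20, q=15, a=3
  step 16: m=25, q=16, a=3
  step 17: m=23, q=21, a=2
  step 18: m=19, q=24, a=2
  step 19: m=29, q=1, a=58
a_19 = 2*a_0 = 58, so the period closes here.
sqrt(865) = [29; 2, 2, 3, 3, 1, 1, 1, 2, 6, 6, 2, 1, 1, 1, 3, 3, 2, 2, 58]
Period length = 19

19


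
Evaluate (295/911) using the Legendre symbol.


p = 911 is prime, so compute (295/911) with the reciprocity algorithm (Jacobi-symbol steps: pull out 2s via (2/n), flip via reciprocity, reduce):
  reciprocity: (295/911) -> -(911/295)
  reduce: (26/295)
  pull out 2: (2/295) = +1  (since 295 mod 8 = 7)
  reciprocity: (13/295) -> +(295/13)
  reduce: (9/13)
  reciprocity: (9/13) -> +(13/9)
  reduce: (4/9)
  pull out 2: (2/9) = +1  (since 9 mod 8 = 1)
  pull out 2: (2/9) = +1  (since 9 mod 8 = 1)
  (1/9) = 1
Product of signs = -1
(295/911) = -1

-1


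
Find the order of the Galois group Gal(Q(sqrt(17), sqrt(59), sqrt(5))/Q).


The 3 square roots of distinct primes are multiplicatively independent over Q,
so [K:Q] = 2^3 and Gal(K/Q) is isomorphic to (Z/2Z)^3.
|Gal| = 2^3 = 8

8


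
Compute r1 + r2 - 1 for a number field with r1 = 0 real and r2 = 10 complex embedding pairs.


By Dirichlet's unit theorem:
rank = r1 + r2 - 1
= 0 + 10 - 1
= 9

9


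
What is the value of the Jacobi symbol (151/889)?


Compute (151/889) via quadratic reciprocity:
  reciprocity: (151/889) -> +(889/151)
  reduce: (134/151)
  pull out 2: (2/151) = +1  (since 151 mod 8 = 7)
  reciprocity: (67/151) -> -(151/67)
  reduce: (17/67)
  reciprocity: (17/67) -> +(67/17)
  reduce: (16/17)
  pull out 2: (2/17) = +1  (since 17 mod 8 = 1)
  pull out 2: (2/17) = +1  (since 17 mod 8 = 1)
  pull out 2: (2/17) = +1  (since 17 mod 8 = 1)
  pull out 2: (2/17) = +1  (since 17 mod 8 = 1)
  (1/17) = 1
Product of signs = -1

-1


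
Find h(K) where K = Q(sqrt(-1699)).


K = Q(sqrt(-1699)). d mod 4 = 1, so D = disc(K) = d = -1699
h(K) equals the number of primitive reduced positive-definite forms (a, b, c) = a*x^2 + b*x*y + c*y^2 with b^2 - 4ac = D,
where reduced means |b| <= a <= c, with b >= 0 whenever |b| = a or a = c, and primitive means gcd(a, b, c) = 1.
Reduced forces 3a^2 <= |D| = 1699, so 1 <= a <= 23; b must have the parity of D, and c = (b^2 - D)/(4a) must be an integer >= a.
Enumerate a = 1..23, b in [-a, a]:
  a=1: (1, 1, 425)  [1]
  a=2..4: none
  a=5: (5, -1, 85), (5, 1, 85)  [2]
  a=6: none
  a=7: (7, -3, 61), (7, 3, 61)  [2]
  a=8..12: none
  a=13: (13, -11, 35), (13, 11, 35)  [2]
  a=14..16: none
  a=17: (17, -1, 25), (17, 1, 25)  [2]
  a=18: none
  a=19: (19, -7, 23), (19, 7, 23)  [2]
  a=20..23: none
Total reduced forms: 1 + 2 + 2 + 2 + 2 + 2 = 11
h = 11

11


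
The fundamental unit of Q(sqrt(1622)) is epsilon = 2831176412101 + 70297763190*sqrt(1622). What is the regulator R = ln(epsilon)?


epsilon = 2831176412101 + 70297763190*sqrt(1622)
= 5.6624e+12
R = ln(5.6624e+12)
= 29.3649

29.3649


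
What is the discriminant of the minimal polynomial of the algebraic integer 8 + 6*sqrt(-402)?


The element 8 + 6*sqrt(-402) has minimal polynomial:
x^2 - 16*x + 14536
Discriminant = (-16)^2 - 4*(14536)
= 256 - 58144
= -57888

-57888


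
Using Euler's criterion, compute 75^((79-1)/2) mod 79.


p = 79 is prime and the exponent is (p-1)/2 = 39, so by Euler's criterion 75^39 = (75/79) = +1 or -1 mod 79.
Compute by square-and-multiply:
  39 = 32 + 4 + 2 + 1 (binary 100111)
  Repeated squaring mod 79: 75^1 = 75, 75^2 = 16, 75^4 = 19, 75^8 = 45, 75^16 = 50, 75^32 = 51
  75^39 = 75^32 * 75^4 * 75^2 * 75^1 = 51 * 19 * 16 * 75 mod 79
    51 * 19 = 969 = 21 mod 79
    21 * 16 = 336 = 20 mod 79
    20 * 75 = 1500 = 78 mod 79
  75^39 = 78 mod 79
Result 78 = p - 1 = -1 mod 79: 75 is a quadratic non-residue mod 79. As a residue in [0, p-1] the value is 78.
75^39 mod 79 = 78

78


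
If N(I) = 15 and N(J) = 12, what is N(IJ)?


N(IJ) = N(I) * N(J)
= 15 * 12
= 180

180


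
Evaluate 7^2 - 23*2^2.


x^2 - d*y^2
= 7^2 - 23*2^2
= 49 - 92
= -43

-43


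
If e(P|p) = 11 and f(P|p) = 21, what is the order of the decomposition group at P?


|D_P| = e * f
= 11 * 21
= 231

231


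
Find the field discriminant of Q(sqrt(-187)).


For K = Q(sqrt(d)) with d squarefree: disc(K) = d if d = 1 mod 4, and disc(K) = 4d if d = 2 or 3 mod 4.
Here d = -187, and d mod 4 = 1.
d = 1 mod 4 (O_K = Z[(1+sqrt(d))/2]), so disc(K) = d = -187

-187


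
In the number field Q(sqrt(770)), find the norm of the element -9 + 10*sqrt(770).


N(a + b*sqrt(d)) = a^2 - d*b^2
= (-9)^2 - (770)*(10)^2
= 81 - 77000
= -76919

-76919


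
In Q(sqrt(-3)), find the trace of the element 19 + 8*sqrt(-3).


Tr(a + b*sqrt(d)) = (a + b*sqrt(d)) + (a - b*sqrt(d)) = 2a
= 2 * (19)
= 38

38


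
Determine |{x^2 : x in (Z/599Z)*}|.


For prime p, the number of non-zero quadratic residues is (p-1)/2.
= (599-1)/2
= 299

299


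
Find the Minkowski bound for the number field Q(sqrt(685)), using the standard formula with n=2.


d = 685, d mod 4 = 1, so disc(K) = d = 685; |disc(K)| = 685
Real quadratic field, so n = 2, s = r2 = 0, r1 = 2
M = (n!/n^n) * (4/pi)^s * sqrt(|disc(K)|) = (2!/2^2) * (4/pi)^0 * sqrt(685)
= 0.5 * 1.000000 * 26.172505
= 13.0863

13.0863


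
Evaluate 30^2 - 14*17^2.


x^2 - d*y^2
= 30^2 - 14*17^2
= 900 - 4046
= -3146

-3146


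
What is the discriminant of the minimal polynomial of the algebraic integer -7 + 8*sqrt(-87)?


The element -7 + 8*sqrt(-87) has minimal polynomial:
x^2 + 14*x + 5617
Discriminant = (14)^2 - 4*(5617)
= 196 - 22468
= -22272

-22272


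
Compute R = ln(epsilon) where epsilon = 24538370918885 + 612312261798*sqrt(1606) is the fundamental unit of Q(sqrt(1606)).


epsilon = 24538370918885 + 612312261798*sqrt(1606)
= 4.9077e+13
R = ln(4.9077e+13)
= 31.5244

31.5244


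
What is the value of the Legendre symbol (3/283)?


p = 283 is prime, so compute (3/283) with the reciprocity algorithm (Jacobi-symbol steps: pull out 2s via (2/n), flip via reciprocity, reduce):
  reciprocity: (3/283) -> -(283/3)
  reduce: (1/3)
  (1/3) = 1
Product of signs = -1
(3/283) = -1

-1


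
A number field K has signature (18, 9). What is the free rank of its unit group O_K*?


By Dirichlet's unit theorem:
rank = r1 + r2 - 1
= 18 + 9 - 1
= 26

26


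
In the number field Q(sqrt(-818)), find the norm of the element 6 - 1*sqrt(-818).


N(a + b*sqrt(d)) = a^2 - d*b^2
= (6)^2 - (-818)*(-1)^2
= 36 + 818
= 854

854


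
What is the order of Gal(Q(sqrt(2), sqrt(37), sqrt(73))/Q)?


The 3 square roots of distinct primes are multiplicatively independent over Q,
so [K:Q] = 2^3 and Gal(K/Q) is isomorphic to (Z/2Z)^3.
|Gal| = 2^3 = 8

8


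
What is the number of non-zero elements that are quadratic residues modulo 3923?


For prime p, the number of non-zero quadratic residues is (p-1)/2.
= (3923-1)/2
= 1961

1961


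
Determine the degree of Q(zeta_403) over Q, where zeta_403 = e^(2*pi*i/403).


The degree equals Euler's totient phi(403).
403 = 13 * 31
phi(403) = 360

360


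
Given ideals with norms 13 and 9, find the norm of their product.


N(IJ) = N(I) * N(J)
= 13 * 9
= 117

117


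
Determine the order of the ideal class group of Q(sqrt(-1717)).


K = Q(sqrt(-1717)). d mod 4 = 3, so D = disc(K) = 4d = -6868
h(K) equals the number of primitive reduced positive-definite forms (a, b, c) = a*x^2 + b*x*y + c*y^2 with b^2 - 4ac = D,
where reduced means |b| <= a <= c, with b >= 0 whenever |b| = a or a = c, and primitive means gcd(a, b, c) = 1.
Reduced forces 3a^2 <= |D| = 6868, so 1 <= a <= 47; b must have the parity of D, and c = (b^2 - D)/(4a) must be an integer >= a.
Enumerate a = 1..47, b in [-a, a]:
  a=1: (1, 0, 1717)  [1]
  a=2: (2, 2, 859)  [1]
  a=3..12: none
  a=13: (13, -10, 134), (13, 10, 134)  [2]
  a=14..16: none
  a=17: (17, 0, 101)  [1]
  a=18..22: none
  a=23: (23, -20, 79), (23, 20, 79)  [2]
  a=24..25: none
  a=26: (26, -10, 67), (26, 10, 67)  [2]
  a=27..28: none
  a=29: (29, -18, 62), (29, 18, 62)  [2]
  a=30: none
  a=31: (31, -18, 58), (31, 18, 58)  [2]
  a=32..33: none
  a=34: (34, 34, 59)  [1]
  a=35..40: none
  a=41: (41, -26, 46), (41, 26, 46)  [2]
  a=42..47: none
Total reduced forms: 1 + 1 + 2 + 1 + 2 + 2 + 2 + 2 + 1 + 2 = 16
h = 16

16


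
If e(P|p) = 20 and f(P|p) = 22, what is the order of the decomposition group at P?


|D_P| = e * f
= 20 * 22
= 440

440


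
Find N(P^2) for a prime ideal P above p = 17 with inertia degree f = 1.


N(P^a) = p^(a*f)
= 17^(2*1)
= 17^2
= 289

289


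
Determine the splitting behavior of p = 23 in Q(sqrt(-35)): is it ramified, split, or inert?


K = Q(sqrt(-35)). Since d mod 4 = 1, disc(K) = -35.
Check p | disc: -35 mod 23 = 11.
p does not divide disc. Compute Legendre symbol (d/p):
11^((23-1)/2) mod 23 = -1
(d/p) = -1, so p is inert: (p) stays prime with e=1, f=2, g=1.
Therefore p is inert.

inert


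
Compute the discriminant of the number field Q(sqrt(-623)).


For K = Q(sqrt(d)) with d squarefree: disc(K) = d if d = 1 mod 4, and disc(K) = 4d if d = 2 or 3 mod 4.
Here d = -623, and d mod 4 = 1.
d = 1 mod 4 (O_K = Z[(1+sqrt(d))/2]), so disc(K) = d = -623

-623


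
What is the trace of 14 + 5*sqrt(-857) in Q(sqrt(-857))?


Tr(a + b*sqrt(d)) = (a + b*sqrt(d)) + (a - b*sqrt(d)) = 2a
= 2 * (14)
= 28

28


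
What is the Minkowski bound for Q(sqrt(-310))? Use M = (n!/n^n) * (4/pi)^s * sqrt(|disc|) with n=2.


d = -310, d mod 4 = 2, so disc(K) = 4d = -1240; |disc(K)| = 1240
Imaginary quadratic field, so n = 2, s = r2 = 1, r1 = 0
M = (n!/n^n) * (4/pi)^s * sqrt(|disc(K)|) = (2!/2^2) * (4/pi)^1 * sqrt(1240)
= 0.5 * 1.273240 * 35.213634
= 22.4177

22.4177


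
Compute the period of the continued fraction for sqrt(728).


Run the CF algorithm for sqrt(728).
a_0 = floor(sqrt(728)) = 26; set m_0=0, q_0=1.
Recurrence: m' = q*a - m,  q' = (d - m'^2)/q,  a' = floor((a_0 + m')/q').
  step 1: m=26, q=52, a=1
  step 2: m=26, q=1, a=52
a_2 = 2*a_0 = 52, so the period closes here.
sqrt(728) = [26; 1, 52]
Period length = 2

2


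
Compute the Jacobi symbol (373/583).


Compute (373/583) via quadratic reciprocity:
  reciprocity: (373/583) -> +(583/373)
  reduce: (210/373)
  pull out 2: (2/373) = -1  (since 373 mod 8 = 5)
  reciprocity: (105/373) -> +(373/105)
  reduce: (58/105)
  pull out 2: (2/105) = +1  (since 105 mod 8 = 1)
  reciprocity: (29/105) -> +(105/29)
  reduce: (18/29)
  pull out 2: (2/29) = -1  (since 29 mod 8 = 5)
  reciprocity: (9/29) -> +(29/9)
  reduce: (2/9)
  pull out 2: (2/9) = +1  (since 9 mod 8 = 1)
  (1/9) = 1
Product of signs = 1

1


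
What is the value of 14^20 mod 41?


p = 41 is prime and the exponent is (p-1)/2 = 20, so by Euler's criterion 14^20 = (14/41) = +1 or -1 mod 41.
Compute by square-and-multiply:
  20 = 16 + 4 (binary 10100)
  Repeated squaring mod 41: 14^1 = 14, 14^2 = 32, 14^4 = 40, 14^8 = 1, 14^16 = 1
  14^20 = 14^16 * 14^4 = 1 * 40 mod 41
    1 * 40 = 40 = 40 mod 41
  14^20 = 40 mod 41
Result 40 = p - 1 = -1 mod 41: 14 is a quadratic non-residue mod 41. As a residue in [0, p-1] the value is 40.
14^20 mod 41 = 40

40


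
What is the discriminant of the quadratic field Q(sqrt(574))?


For K = Q(sqrt(d)) with d squarefree: disc(K) = d if d = 1 mod 4, and disc(K) = 4d if d = 2 or 3 mod 4.
Here d = 574, and d mod 4 = 2.
d = 2 mod 4, not 1 (O_K = Z[sqrt(d)]), so disc(K) = 4d = 4 * (574) = 2296

2296


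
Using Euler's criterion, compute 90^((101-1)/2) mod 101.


p = 101 is prime and the exponent is (p-1)/2 = 50, so by Euler's criterion 90^50 = (90/101) = +1 or -1 mod 101.
Compute by square-and-multiply:
  50 = 32 + 16 + 2 (binary 110010)
  Repeated squaring mod 101: 90^1 = 90, 90^2 = 20, 90^4 = 97, 90^8 = 16, 90^16 = 54, 90^32 = 88
  90^50 = 90^32 * 90^16 * 90^2 = 88 * 54 * 20 mod 101
    88 * 54 = 4752 = 5 mod 101
    5 * 20 = 100 = 100 mod 101
  90^50 = 100 mod 101
Result 100 = p - 1 = -1 mod 101: 90 is a quadratic non-residue mod 101. As a residue in [0, p-1] the value is 100.
90^50 mod 101 = 100

100


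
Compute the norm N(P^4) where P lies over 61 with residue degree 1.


N(P^a) = p^(a*f)
= 61^(4*1)
= 61^4
= 13845841

13845841


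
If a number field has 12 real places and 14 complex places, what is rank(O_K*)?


By Dirichlet's unit theorem:
rank = r1 + r2 - 1
= 12 + 14 - 1
= 25

25


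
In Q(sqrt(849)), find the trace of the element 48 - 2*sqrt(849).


Tr(a + b*sqrt(d)) = (a + b*sqrt(d)) + (a - b*sqrt(d)) = 2a
= 2 * (48)
= 96

96


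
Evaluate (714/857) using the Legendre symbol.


p = 857 is prime, so compute (714/857) with the reciprocity algorithm (Jacobi-symbol steps: pull out 2s via (2/n), flip via reciprocity, reduce):
  pull out 2: (2/857) = +1  (since 857 mod 8 = 1)
  reciprocity: (357/857) -> +(857/357)
  reduce: (143/357)
  reciprocity: (143/357) -> +(357/143)
  reduce: (71/143)
  reciprocity: (71/143) -> -(143/71)
  reduce: (1/71)
  (1/71) = 1
Product of signs = -1
(714/857) = -1

-1


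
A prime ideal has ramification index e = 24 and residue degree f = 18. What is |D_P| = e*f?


|D_P| = e * f
= 24 * 18
= 432

432


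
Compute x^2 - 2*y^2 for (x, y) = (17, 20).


x^2 - d*y^2
= 17^2 - 2*20^2
= 289 - 800
= -511

-511


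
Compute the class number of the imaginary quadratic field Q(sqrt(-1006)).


K = Q(sqrt(-1006)). d mod 4 = 2, so D = disc(K) = 4d = -4024
h(K) equals the number of primitive reduced positive-definite forms (a, b, c) = a*x^2 + b*x*y + c*y^2 with b^2 - 4ac = D,
where reduced means |b| <= a <= c, with b >= 0 whenever |b| = a or a = c, and primitive means gcd(a, b, c) = 1.
Reduced forces 3a^2 <= |D| = 4024, so 1 <= a <= 36; b must have the parity of D, and c = (b^2 - D)/(4a) must be an integer >= a.
Enumerate a = 1..36, b in [-a, a]:
  a=1: (1, 0, 1006)  [1]
  a=2: (2, 0, 503)  [1]
  a=3..4: none
  a=5: (5, -4, 202), (5, 4, 202)  [2]
  a=6: none
  a=7: (7, -6, 145), (7, 6, 145)  [2]
  a=8..9: none
  a=10: (10, -4, 101), (10, 4, 101)  [2]
  a=11..13: none
  a=14: (14, -8, 73), (14, 8, 73)  [2]
  a=15..18: none
  a=19: (19, -2, 53), (19, 2, 53)  [2]
  a=20..22: none
  a=23: (23, -22, 49), (23, 22, 49)  [2]
  a=24: none
  a=25: (25, -24, 46), (25, 24, 46)  [2]
  a=26..28: none
  a=29: (29, -6, 35), (29, 6, 35)  [2]
  a=30..34: none
  a=35: (35, -34, 37), (35, 34, 37)  [2]
  a=36: none
Total reduced forms: 1 + 1 + 2 + 2 + 2 + 2 + 2 + 2 + 2 + 2 + 2 = 20
h = 20

20


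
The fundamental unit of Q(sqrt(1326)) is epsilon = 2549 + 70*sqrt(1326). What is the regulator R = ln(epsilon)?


epsilon = 2549 + 70*sqrt(1326)
= 5097.9998
R = ln(5097.9998)
= 8.5366

8.5366


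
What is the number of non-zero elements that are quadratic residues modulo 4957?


For prime p, the number of non-zero quadratic residues is (p-1)/2.
= (4957-1)/2
= 2478

2478


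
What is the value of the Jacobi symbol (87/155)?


Compute (87/155) via quadratic reciprocity:
  reciprocity: (87/155) -> -(155/87)
  reduce: (68/87)
  pull out 2: (2/87) = +1  (since 87 mod 8 = 7)
  pull out 2: (2/87) = +1  (since 87 mod 8 = 7)
  reciprocity: (17/87) -> +(87/17)
  reduce: (2/17)
  pull out 2: (2/17) = +1  (since 17 mod 8 = 1)
  (1/17) = 1
Product of signs = -1

-1


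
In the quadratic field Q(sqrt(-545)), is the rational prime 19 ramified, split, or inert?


K = Q(sqrt(-545)). Since d mod 4 = 3, disc(K) = -2180.
Check p | disc: -2180 mod 19 = 5.
p does not divide disc. Compute Legendre symbol (d/p):
6^((19-1)/2) mod 19 = 1
(d/p) = 1, so p splits: (p) = P*P' with e=1, f=1, g=2.
Therefore p is split.

split


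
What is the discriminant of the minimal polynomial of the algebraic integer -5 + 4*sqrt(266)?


The element -5 + 4*sqrt(266) has minimal polynomial:
x^2 + 10*x - 4231
Discriminant = (10)^2 - 4*(-4231)
= 100 + 16924
= 17024

17024


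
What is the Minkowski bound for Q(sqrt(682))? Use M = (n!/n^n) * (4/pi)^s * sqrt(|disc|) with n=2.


d = 682, d mod 4 = 2, so disc(K) = 4d = 2728; |disc(K)| = 2728
Real quadratic field, so n = 2, s = r2 = 0, r1 = 2
M = (n!/n^n) * (4/pi)^s * sqrt(|disc(K)|) = (2!/2^2) * (4/pi)^0 * sqrt(2728)
= 0.5 * 1.000000 * 52.230259
= 26.1151

26.1151


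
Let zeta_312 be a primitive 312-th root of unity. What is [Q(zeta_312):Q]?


The degree equals Euler's totient phi(312).
312 = 2^3 * 3 * 13
phi(312) = 96

96


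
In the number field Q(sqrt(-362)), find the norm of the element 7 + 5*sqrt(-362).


N(a + b*sqrt(d)) = a^2 - d*b^2
= (7)^2 - (-362)*(5)^2
= 49 + 9050
= 9099

9099


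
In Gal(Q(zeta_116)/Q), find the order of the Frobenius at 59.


The Frobenius at p in Gal(Q(zeta_n)/Q) = (Z/nZ)* is the class of p, so its order is ord_116(59), the smallest k >= 1 with 59^k = 1 mod 116.
n = 116 = 2^2 * 29, phi(116) = 56; the order divides phi(n).
Divisors of 56: 1, 2, 4, 7, 8, 14, 28, 56
Repeated squaring mod 116: 59^1 = 59, 59^2 = 1, 59^4 = 1, 59^8 = 1, 59^16 = 1, 59^32 = 1
Test divisors in increasing order:
  k=1: 59^1 = 59 mod 116
  k=2: 59^2 = 1 mod 116  <- first divisor giving 1
Order = 2

2


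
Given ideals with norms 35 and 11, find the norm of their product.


N(IJ) = N(I) * N(J)
= 35 * 11
= 385

385


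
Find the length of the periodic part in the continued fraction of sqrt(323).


Run the CF algorithm for sqrt(323).
a_0 = floor(sqrt(323)) = 17; set m_0=0, q_0=1.
Recurrence: m' = q*a - m,  q' = (d - m'^2)/q,  a' = floor((a_0 + m')/q').
  step 1: m=17, q=34, a=1
  step 2: m=17, q=1, a=34
a_2 = 2*a_0 = 34, so the period closes here.
sqrt(323) = [17; 1, 34]
Period length = 2

2


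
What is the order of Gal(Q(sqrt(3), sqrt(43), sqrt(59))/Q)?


The 3 square roots of distinct primes are multiplicatively independent over Q,
so [K:Q] = 2^3 and Gal(K/Q) is isomorphic to (Z/2Z)^3.
|Gal| = 2^3 = 8

8


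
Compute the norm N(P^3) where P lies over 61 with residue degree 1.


N(P^a) = p^(a*f)
= 61^(3*1)
= 61^3
= 226981

226981


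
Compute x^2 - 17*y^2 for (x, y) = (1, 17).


x^2 - d*y^2
= 1^2 - 17*17^2
= 1 - 4913
= -4912

-4912


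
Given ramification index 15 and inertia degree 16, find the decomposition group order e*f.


|D_P| = e * f
= 15 * 16
= 240

240


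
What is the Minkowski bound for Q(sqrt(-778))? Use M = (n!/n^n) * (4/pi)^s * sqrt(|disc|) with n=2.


d = -778, d mod 4 = 2, so disc(K) = 4d = -3112; |disc(K)| = 3112
Imaginary quadratic field, so n = 2, s = r2 = 1, r1 = 0
M = (n!/n^n) * (4/pi)^s * sqrt(|disc(K)|) = (2!/2^2) * (4/pi)^1 * sqrt(3112)
= 0.5 * 1.273240 * 55.785303
= 35.5140

35.5140


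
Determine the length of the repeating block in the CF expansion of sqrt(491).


Run the CF algorithm for sqrt(491).
a_0 = floor(sqrt(491)) = 22; set m_0=0, q_0=1.
Recurrence: m' = q*a - m,  q' = (d - m'^2)/q,  a' = floor((a_0 + m')/q').
  step 1: m=22, q=7, a=6
  step 2: m=20, q=13, a=3
  step 3: m=19, q=10, a=4
  step 4: m=21, q=5, a=8
  step 5: m=19, q=26, a=1
  step 6: m=7, q=17, a=1
  step 7: m=10, q=23, a=1
  step 8: m=13, q=14, a=2
  step 9: m=15, q=19, a=1
  step 10: m=4, q=25, a=1
  step 11: m=21, q=2, a=21
  step 12: m=21, q=25, a=1
  step 13: m=4, q=19, a=1
  step 14: m=15, q=14, a=2
  step 15: m=13, q=23, a=1
  step 16: m=10, q=17, a=1
  step 17: m=7, q=26, a=1
  step 18: m=19, q=5, a=8
  step 19: m=21, q=10, a=4
  step 20: m=19, q=13, a=3
  step 21: m=20, q=7, a=6
  step 22: m=22, q=1, a=44
a_22 = 2*a_0 = 44, so the period closes here.
sqrt(491) = [22; 6, 3, 4, 8, 1, 1, 1, 2, 1, 1, 21, 1, 1, 2, 1, 1, 1, 8, 4, 3, 6, 44]
Period length = 22

22


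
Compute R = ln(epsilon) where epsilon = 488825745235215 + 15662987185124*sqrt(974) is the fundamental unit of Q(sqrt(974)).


epsilon = 488825745235215 + 15662987185124*sqrt(974)
= 9.7765e+14
R = ln(9.7765e+14)
= 34.5162

34.5162


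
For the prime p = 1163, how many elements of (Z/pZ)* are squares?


For prime p, the number of non-zero quadratic residues is (p-1)/2.
= (1163-1)/2
= 581

581


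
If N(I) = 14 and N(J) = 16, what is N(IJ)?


N(IJ) = N(I) * N(J)
= 14 * 16
= 224

224


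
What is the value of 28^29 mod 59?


p = 59 is prime and the exponent is (p-1)/2 = 29, so by Euler's criterion 28^29 = (28/59) = +1 or -1 mod 59.
Compute by square-and-multiply:
  29 = 16 + 8 + 4 + 1 (binary 11101)
  Repeated squaring mod 59: 28^1 = 28, 28^2 = 17, 28^4 = 53, 28^8 = 36, 28^16 = 57
  28^29 = 28^16 * 28^8 * 28^4 * 28^1 = 57 * 36 * 53 * 28 mod 59
    57 * 36 = 2052 = 46 mod 59
    46 * 53 = 2438 = 19 mod 59
    19 * 28 = 532 = 1 mod 59
  28^29 = 1 mod 59
Result 1: 28 is a quadratic residue mod 59.
28^29 mod 59 = 1

1


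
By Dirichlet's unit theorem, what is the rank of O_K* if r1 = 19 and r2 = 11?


By Dirichlet's unit theorem:
rank = r1 + r2 - 1
= 19 + 11 - 1
= 29

29


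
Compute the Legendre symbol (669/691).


p = 691 is prime, so compute (669/691) with the reciprocity algorithm (Jacobi-symbol steps: pull out 2s via (2/n), flip via reciprocity, reduce):
  reciprocity: (669/691) -> +(691/669)
  reduce: (22/669)
  pull out 2: (2/669) = -1  (since 669 mod 8 = 5)
  reciprocity: (11/669) -> +(669/11)
  reduce: (9/11)
  reciprocity: (9/11) -> +(11/9)
  reduce: (2/9)
  pull out 2: (2/9) = +1  (since 9 mod 8 = 1)
  (1/9) = 1
Product of signs = -1
(669/691) = -1

-1


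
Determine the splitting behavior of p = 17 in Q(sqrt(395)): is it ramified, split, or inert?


K = Q(sqrt(395)). Since d mod 4 = 3, disc(K) = 1580.
Check p | disc: 1580 mod 17 = 16.
p does not divide disc. Compute Legendre symbol (d/p):
4^((17-1)/2) mod 17 = 1
(d/p) = 1, so p splits: (p) = P*P' with e=1, f=1, g=2.
Therefore p is split.

split


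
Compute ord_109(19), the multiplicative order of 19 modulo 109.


We want ord_109(19), the smallest k >= 1 with 19^k = 1 mod 109.
n = 109 = 109, phi(109) = 108; the order divides phi(n).
Divisors of 108: 1, 2, 3, 4, 6, 9, 12, 18, 27, 36, 54, 108
Repeated squaring mod 109: 19^1 = 19, 19^2 = 34, 19^4 = 66, 19^8 = 105, 19^16 = 16, 19^32 = 38, 19^64 = 27
Test divisors in increasing order:
  k=1: 19^1 = 19 mod 109
  k=2: 19^2 = 34 mod 109
  k=3: 19^3 = 34 * 19 = 101 mod 109
  k=4: 19^4 = 66 mod 109
  k=6: 19^6 = 66 * 34 = 64 mod 109
  k=9: 19^9 = 105 * 19 = 33 mod 109
  k=12: 19^12 = 105 * 66 = 63 mod 109
  k=18: 19^18 = 16 * 34 = 108 mod 109
  k=27: 19^27 = 16 * 105 * 34 * 19 = 76 mod 109
  k=36: 19^36 = 38 * 66 = 1 mod 109  <- first divisor giving 1
Order = 36

36


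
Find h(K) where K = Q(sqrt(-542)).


K = Q(sqrt(-542)). d mod 4 = 2, so D = disc(K) = 4d = -2168
h(K) equals the number of primitive reduced positive-definite forms (a, b, c) = a*x^2 + b*x*y + c*y^2 with b^2 - 4ac = D,
where reduced means |b| <= a <= c, with b >= 0 whenever |b| = a or a = c, and primitive means gcd(a, b, c) = 1.
Reduced forces 3a^2 <= |D| = 2168, so 1 <= a <= 26; b must have the parity of D, and c = (b^2 - D)/(4a) must be an integer >= a.
Enumerate a = 1..26, b in [-a, a]:
  a=1: (1, 0, 542)  [1]
  a=2: (2, 0, 271)  [1]
  a=3: (3, -2, 181), (3, 2, 181)  [2]
  a=4..5: none
  a=6: (6, -4, 91), (6, 4, 91)  [2]
  a=7: (7, -4, 78), (7, 4, 78)  [2]
  a=8: none
  a=9: (9, -8, 62), (9, 8, 62)  [2]
  a=10..12: none
  a=13: (13, -4, 42), (13, 4, 42)  [2]
  a=14: (14, -4, 39), (14, 4, 39)  [2]
  a=15..16: none
  a=17: (17, -12, 34), (17, 12, 34)  [2]
  a=18: (18, -8, 31), (18, 8, 31)  [2]
  a=19: (19, -6, 29), (19, 6, 29)  [2]
  a=20: none
  a=21: (21, -10, 27), (21, -4, 26), (21, 4, 26), (21, 10, 27)  [4]
  a=22..26: none
Total reduced forms: 1 + 1 + 2 + 2 + 2 + 2 + 2 + 2 + 2 + 2 + 2 + 4 = 24
h = 24

24


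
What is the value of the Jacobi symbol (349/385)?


Compute (349/385) via quadratic reciprocity:
  reciprocity: (349/385) -> +(385/349)
  reduce: (36/349)
  pull out 2: (2/349) = -1  (since 349 mod 8 = 5)
  pull out 2: (2/349) = -1  (since 349 mod 8 = 5)
  reciprocity: (9/349) -> +(349/9)
  reduce: (7/9)
  reciprocity: (7/9) -> +(9/7)
  reduce: (2/7)
  pull out 2: (2/7) = +1  (since 7 mod 8 = 7)
  (1/7) = 1
Product of signs = 1

1


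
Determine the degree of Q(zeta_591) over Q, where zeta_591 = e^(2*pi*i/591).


The degree equals Euler's totient phi(591).
591 = 3 * 197
phi(591) = 392

392


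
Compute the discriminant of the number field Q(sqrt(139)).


For K = Q(sqrt(d)) with d squarefree: disc(K) = d if d = 1 mod 4, and disc(K) = 4d if d = 2 or 3 mod 4.
Here d = 139, and d mod 4 = 3.
d = 3 mod 4, not 1 (O_K = Z[sqrt(d)]), so disc(K) = 4d = 4 * (139) = 556

556


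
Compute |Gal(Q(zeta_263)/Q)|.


|Gal(Q(zeta_263)/Q)| = phi(263)
= 262

262


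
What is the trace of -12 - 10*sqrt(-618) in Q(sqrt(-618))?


Tr(a + b*sqrt(d)) = (a + b*sqrt(d)) + (a - b*sqrt(d)) = 2a
= 2 * (-12)
= -24

-24


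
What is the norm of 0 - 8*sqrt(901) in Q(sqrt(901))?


N(a + b*sqrt(d)) = a^2 - d*b^2
= (0)^2 - (901)*(-8)^2
= 0 - 57664
= -57664

-57664


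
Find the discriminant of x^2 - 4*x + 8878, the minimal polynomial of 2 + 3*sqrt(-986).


The element 2 + 3*sqrt(-986) has minimal polynomial:
x^2 - 4*x + 8878
Discriminant = (-4)^2 - 4*(8878)
= 16 - 35512
= -35496

-35496


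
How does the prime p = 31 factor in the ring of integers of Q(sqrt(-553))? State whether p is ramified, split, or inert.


K = Q(sqrt(-553)). Since d mod 4 = 3, disc(K) = -2212.
Check p | disc: -2212 mod 31 = 20.
p does not divide disc. Compute Legendre symbol (d/p):
5^((31-1)/2) mod 31 = 1
(d/p) = 1, so p splits: (p) = P*P' with e=1, f=1, g=2.
Therefore p is split.

split


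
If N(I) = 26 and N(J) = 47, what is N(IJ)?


N(IJ) = N(I) * N(J)
= 26 * 47
= 1222

1222


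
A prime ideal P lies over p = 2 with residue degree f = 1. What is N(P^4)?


N(P^a) = p^(a*f)
= 2^(4*1)
= 2^4
= 16

16


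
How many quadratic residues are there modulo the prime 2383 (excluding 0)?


For prime p, the number of non-zero quadratic residues is (p-1)/2.
= (2383-1)/2
= 1191

1191


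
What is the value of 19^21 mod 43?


p = 43 is prime and the exponent is (p-1)/2 = 21, so by Euler's criterion 19^21 = (19/43) = +1 or -1 mod 43.
Compute by square-and-multiply:
  21 = 16 + 4 + 1 (binary 10101)
  Repeated squaring mod 43: 19^1 = 19, 19^2 = 17, 19^4 = 31, 19^8 = 15, 19^16 = 10
  19^21 = 19^16 * 19^4 * 19^1 = 10 * 31 * 19 mod 43
    10 * 31 = 310 = 9 mod 43
    9 * 19 = 171 = 42 mod 43
  19^21 = 42 mod 43
Result 42 = p - 1 = -1 mod 43: 19 is a quadratic non-residue mod 43. As a residue in [0, p-1] the value is 42.
19^21 mod 43 = 42

42


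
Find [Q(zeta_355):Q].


The degree equals Euler's totient phi(355).
355 = 5 * 71
phi(355) = 280

280


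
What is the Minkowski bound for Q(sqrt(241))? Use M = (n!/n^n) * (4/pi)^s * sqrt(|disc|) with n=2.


d = 241, d mod 4 = 1, so disc(K) = d = 241; |disc(K)| = 241
Real quadratic field, so n = 2, s = r2 = 0, r1 = 2
M = (n!/n^n) * (4/pi)^s * sqrt(|disc(K)|) = (2!/2^2) * (4/pi)^0 * sqrt(241)
= 0.5 * 1.000000 * 15.524175
= 7.7621

7.7621


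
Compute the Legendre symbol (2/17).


p = 17 is prime, so compute (2/17) with the reciprocity algorithm (Jacobi-symbol steps: pull out 2s via (2/n), flip via reciprocity, reduce):
  pull out 2: (2/17) = +1  (since 17 mod 8 = 1)
  (1/17) = 1
Product of signs = 1
(2/17) = 1

1


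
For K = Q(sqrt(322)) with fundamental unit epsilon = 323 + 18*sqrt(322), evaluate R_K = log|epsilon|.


epsilon = 323 + 18*sqrt(322)
= 645.9985
R = ln(645.9985)
= 6.4708

6.4708


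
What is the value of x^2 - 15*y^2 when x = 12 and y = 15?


x^2 - d*y^2
= 12^2 - 15*15^2
= 144 - 3375
= -3231

-3231


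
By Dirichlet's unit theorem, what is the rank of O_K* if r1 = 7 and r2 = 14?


By Dirichlet's unit theorem:
rank = r1 + r2 - 1
= 7 + 14 - 1
= 20

20


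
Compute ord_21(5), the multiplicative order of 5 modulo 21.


We want ord_21(5), the smallest k >= 1 with 5^k = 1 mod 21.
n = 21 = 3 * 7, phi(21) = 12; the order divides phi(n).
Divisors of 12: 1, 2, 3, 4, 6, 12
Repeated squaring mod 21: 5^1 = 5, 5^2 = 4, 5^4 = 16, 5^8 = 4
Test divisors in increasing order:
  k=1: 5^1 = 5 mod 21
  k=2: 5^2 = 4 mod 21
  k=3: 5^3 = 4 * 5 = 20 mod 21
  k=4: 5^4 = 16 mod 21
  k=6: 5^6 = 16 * 4 = 1 mod 21  <- first divisor giving 1
Order = 6

6


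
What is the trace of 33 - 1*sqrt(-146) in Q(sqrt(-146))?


Tr(a + b*sqrt(d)) = (a + b*sqrt(d)) + (a - b*sqrt(d)) = 2a
= 2 * (33)
= 66

66


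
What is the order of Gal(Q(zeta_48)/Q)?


|Gal(Q(zeta_48)/Q)| = phi(48)
= 16

16


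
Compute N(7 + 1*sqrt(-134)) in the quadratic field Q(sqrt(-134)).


N(a + b*sqrt(d)) = a^2 - d*b^2
= (7)^2 - (-134)*(1)^2
= 49 + 134
= 183

183


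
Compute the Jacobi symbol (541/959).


Compute (541/959) via quadratic reciprocity:
  reciprocity: (541/959) -> +(959/541)
  reduce: (418/541)
  pull out 2: (2/541) = -1  (since 541 mod 8 = 5)
  reciprocity: (209/541) -> +(541/209)
  reduce: (123/209)
  reciprocity: (123/209) -> +(209/123)
  reduce: (86/123)
  pull out 2: (2/123) = -1  (since 123 mod 8 = 3)
  reciprocity: (43/123) -> -(123/43)
  reduce: (37/43)
  reciprocity: (37/43) -> +(43/37)
  reduce: (6/37)
  pull out 2: (2/37) = -1  (since 37 mod 8 = 5)
  reciprocity: (3/37) -> +(37/3)
  reduce: (1/3)
  (1/3) = 1
Product of signs = 1

1


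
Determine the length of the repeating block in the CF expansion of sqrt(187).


Run the CF algorithm for sqrt(187).
a_0 = floor(sqrt(187)) = 13; set m_0=0, q_0=1.
Recurrence: m' = q*a - m,  q' = (d - m'^2)/q,  a' = floor((a_0 + m')/q').
  step 1: m=13, q=18, a=1
  step 2: m=5, q=9, a=2
  step 3: m=13, q=2, a=13
  step 4: m=13, q=9, a=2
  step 5: m=5, q=18, a=1
  step 6: m=13, q=1, a=26
a_6 = 2*a_0 = 26, so the period closes here.
sqrt(187) = [13; 1, 2, 13, 2, 1, 26]
Period length = 6

6


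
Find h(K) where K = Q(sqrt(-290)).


K = Q(sqrt(-290)). d mod 4 = 2, so D = disc(K) = 4d = -1160
h(K) equals the number of primitive reduced positive-definite forms (a, b, c) = a*x^2 + b*x*y + c*y^2 with b^2 - 4ac = D,
where reduced means |b| <= a <= c, with b >= 0 whenever |b| = a or a = c, and primitive means gcd(a, b, c) = 1.
Reduced forces 3a^2 <= |D| = 1160, so 1 <= a <= 19; b must have the parity of D, and c = (b^2 - D)/(4a) must be an integer >= a.
Enumerate a = 1..19, b in [-a, a]:
  a=1: (1, 0, 290)  [1]
  a=2: (2, 0, 145)  [1]
  a=3: (3, -2, 97), (3, 2, 97)  [2]
  a=4: none
  a=5: (5, 0, 58)  [1]
  a=6: (6, -4, 49), (6, 4, 49)  [2]
  a=7: (7, -4, 42), (7, 4, 42)  [2]
  a=8: none
  a=9: (9, -8, 34), (9, 8, 34)  [2]
  a=10: (10, 0, 29)  [1]
  a=11..12: none
  a=13: (13, -6, 23), (13, 6, 23)  [2]
  a=14: (14, -4, 21), (14, 4, 21)  [2]
  a=15: (15, -10, 21), (15, 10, 21)  [2]
  a=16: none
  a=17: (17, -8, 18), (17, 8, 18)  [2]
  a=18..19: none
Total reduced forms: 1 + 1 + 2 + 1 + 2 + 2 + 2 + 1 + 2 + 2 + 2 + 2 = 20
h = 20

20


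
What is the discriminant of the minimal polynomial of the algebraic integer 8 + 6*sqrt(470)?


The element 8 + 6*sqrt(470) has minimal polynomial:
x^2 - 16*x - 16856
Discriminant = (-16)^2 - 4*(-16856)
= 256 + 67424
= 67680

67680
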